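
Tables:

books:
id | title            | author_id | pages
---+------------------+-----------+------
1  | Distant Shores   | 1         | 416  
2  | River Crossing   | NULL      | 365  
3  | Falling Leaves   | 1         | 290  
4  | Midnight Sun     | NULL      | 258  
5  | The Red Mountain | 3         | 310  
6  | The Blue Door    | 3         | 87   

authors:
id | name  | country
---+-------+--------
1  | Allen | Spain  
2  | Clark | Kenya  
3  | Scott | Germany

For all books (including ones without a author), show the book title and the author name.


LEFT JOIN keeps every row from books (the left table); where author_id has no match in authors, the author columns become NULL. Walk through each book:
  - book 1 (Distant Shores): author_id=1 -> matches Allen
  - book 2 (River Crossing): author_id=NULL, no match -> kept with NULL
  - book 3 (Falling Leaves): author_id=1 -> matches Allen
  - book 4 (Midnight Sun): author_id=NULL, no match -> kept with NULL
  - book 5 (The Red Mountain): author_id=3 -> matches Scott
  - book 6 (The Blue Door): author_id=3 -> matches Scott
All 6 rows appear; 2 have NULL author.

SQL:
SELECT a.title, b.name AS author
FROM books a
LEFT JOIN authors b ON a.author_id = b.id

Result:
title            | author
-----------------+-------
Distant Shores   | Allen 
River Crossing   | NULL  
Falling Leaves   | Allen 
Midnight Sun     | NULL  
The Red Mountain | Scott 
The Blue Door    | Scott 


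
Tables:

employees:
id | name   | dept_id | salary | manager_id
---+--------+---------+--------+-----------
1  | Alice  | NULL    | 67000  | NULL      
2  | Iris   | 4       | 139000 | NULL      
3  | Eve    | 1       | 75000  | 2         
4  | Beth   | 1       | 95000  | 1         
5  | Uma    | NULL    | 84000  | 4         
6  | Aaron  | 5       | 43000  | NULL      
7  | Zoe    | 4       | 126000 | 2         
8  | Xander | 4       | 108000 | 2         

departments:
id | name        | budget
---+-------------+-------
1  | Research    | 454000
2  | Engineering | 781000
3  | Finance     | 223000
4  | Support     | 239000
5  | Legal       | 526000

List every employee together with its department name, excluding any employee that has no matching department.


INNER JOIN keeps only employees rows whose dept_id matches an id in departments. Walk through each employee:
  - employee 1 (Alice): dept_id=NULL, no match -> dropped
  - employee 2 (Iris): dept_id=4 -> matches Support
  - employee 3 (Eve): dept_id=1 -> matches Research
  - employee 4 (Beth): dept_id=1 -> matches Research
  - employee 5 (Uma): dept_id=NULL, no match -> dropped
  - employee 6 (Aaron): dept_id=5 -> matches Legal
  - employee 7 (Zoe): dept_id=4 -> matches Support
  - employee 8 (Xander): dept_id=4 -> matches Support
So 2 of 8 rows are dropped.

SQL:
SELECT a.name, b.name AS department
FROM employees a
INNER JOIN departments b ON a.dept_id = b.id

Result:
name   | department
-------+-----------
Iris   | Support   
Eve    | Research  
Beth   | Research  
Aaron  | Legal     
Zoe    | Support   
Xander | Support   


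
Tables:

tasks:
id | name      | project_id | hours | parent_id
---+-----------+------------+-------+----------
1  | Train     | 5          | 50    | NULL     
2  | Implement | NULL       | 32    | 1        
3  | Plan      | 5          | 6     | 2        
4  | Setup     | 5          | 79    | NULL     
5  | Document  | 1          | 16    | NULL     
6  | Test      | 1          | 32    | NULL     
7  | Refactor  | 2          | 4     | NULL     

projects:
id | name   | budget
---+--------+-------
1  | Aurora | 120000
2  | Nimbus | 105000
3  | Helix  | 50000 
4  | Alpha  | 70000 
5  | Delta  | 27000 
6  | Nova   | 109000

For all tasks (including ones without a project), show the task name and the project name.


LEFT JOIN keeps every row from tasks (the left table); where project_id has no match in projects, the project columns become NULL. Walk through each task:
  - task 1 (Train): project_id=5 -> matches Delta
  - task 2 (Implement): project_id=NULL, no match -> kept with NULL
  - task 3 (Plan): project_id=5 -> matches Delta
  - task 4 (Setup): project_id=5 -> matches Delta
  - task 5 (Document): project_id=1 -> matches Aurora
  - task 6 (Test): project_id=1 -> matches Aurora
  - task 7 (Refactor): project_id=2 -> matches Nimbus
All 7 rows appear; 1 has NULL project.

SQL:
SELECT a.name, b.name AS project
FROM tasks a
LEFT JOIN projects b ON a.project_id = b.id

Result:
name      | project
----------+--------
Train     | Delta  
Implement | NULL   
Plan      | Delta  
Setup     | Delta  
Document  | Aurora 
Test      | Aurora 
Refactor  | Nimbus 


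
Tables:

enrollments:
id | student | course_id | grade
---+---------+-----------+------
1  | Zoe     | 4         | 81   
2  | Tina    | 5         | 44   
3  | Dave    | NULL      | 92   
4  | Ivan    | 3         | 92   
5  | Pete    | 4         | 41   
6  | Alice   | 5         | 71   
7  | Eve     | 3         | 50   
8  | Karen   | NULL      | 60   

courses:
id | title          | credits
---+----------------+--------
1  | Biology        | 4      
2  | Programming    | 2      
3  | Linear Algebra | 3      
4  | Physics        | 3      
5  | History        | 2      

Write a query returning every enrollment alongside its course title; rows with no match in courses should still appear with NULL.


LEFT JOIN keeps every row from enrollments (the left table); where course_id has no match in courses, the course columns become NULL. Walk through each enrollment:
  - enrollment 1 (Zoe): course_id=4 -> matches Physics
  - enrollment 2 (Tina): course_id=5 -> matches History
  - enrollment 3 (Dave): course_id=NULL, no match -> kept with NULL
  - enrollment 4 (Ivan): course_id=3 -> matches Linear Algebra
  - enrollment 5 (Pete): course_id=4 -> matches Physics
  - enrollment 6 (Alice): course_id=5 -> matches History
  - enrollment 7 (Eve): course_id=3 -> matches Linear Algebra
  - enrollment 8 (Karen): course_id=NULL, no match -> kept with NULL
All 8 rows appear; 2 have NULL course.

SQL:
SELECT a.student, b.title AS course
FROM enrollments a
LEFT JOIN courses b ON a.course_id = b.id

Result:
student | course        
--------+---------------
Zoe     | Physics       
Tina    | History       
Dave    | NULL          
Ivan    | Linear Algebra
Pete    | Physics       
Alice   | History       
Eve     | Linear Algebra
Karen   | NULL          


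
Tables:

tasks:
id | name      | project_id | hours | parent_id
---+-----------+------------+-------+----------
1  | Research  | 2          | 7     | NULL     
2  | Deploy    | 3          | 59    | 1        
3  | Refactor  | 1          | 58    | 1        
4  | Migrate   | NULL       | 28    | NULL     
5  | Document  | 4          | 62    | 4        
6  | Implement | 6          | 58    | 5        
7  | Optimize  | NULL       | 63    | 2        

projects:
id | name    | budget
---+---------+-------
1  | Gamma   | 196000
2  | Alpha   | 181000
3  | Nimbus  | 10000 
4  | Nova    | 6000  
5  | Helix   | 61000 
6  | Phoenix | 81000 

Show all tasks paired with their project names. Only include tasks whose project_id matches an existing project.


INNER JOIN keeps only tasks rows whose project_id matches an id in projects. Walk through each task:
  - task 1 (Research): project_id=2 -> matches Alpha
  - task 2 (Deploy): project_id=3 -> matches Nimbus
  - task 3 (Refactor): project_id=1 -> matches Gamma
  - task 4 (Migrate): project_id=NULL, no match -> dropped
  - task 5 (Document): project_id=4 -> matches Nova
  - task 6 (Implement): project_id=6 -> matches Phoenix
  - task 7 (Optimize): project_id=NULL, no match -> dropped
So 2 of 7 rows are dropped.

SQL:
SELECT a.name, b.name AS project
FROM tasks a
INNER JOIN projects b ON a.project_id = b.id

Result:
name      | project
----------+--------
Research  | Alpha  
Deploy    | Nimbus 
Refactor  | Gamma  
Document  | Nova   
Implement | Phoenix


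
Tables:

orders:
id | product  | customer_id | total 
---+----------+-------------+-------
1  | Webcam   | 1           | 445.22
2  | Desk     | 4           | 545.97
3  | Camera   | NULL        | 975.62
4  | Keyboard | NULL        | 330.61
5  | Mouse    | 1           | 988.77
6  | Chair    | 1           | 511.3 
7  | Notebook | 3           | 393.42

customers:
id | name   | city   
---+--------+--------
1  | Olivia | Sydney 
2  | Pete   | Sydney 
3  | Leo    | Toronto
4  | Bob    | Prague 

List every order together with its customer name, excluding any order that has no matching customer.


INNER JOIN keeps only orders rows whose customer_id matches an id in customers. Walk through each order:
  - order 1 (Webcam): customer_id=1 -> matches Olivia
  - order 2 (Desk): customer_id=4 -> matches Bob
  - order 3 (Camera): customer_id=NULL, no match -> dropped
  - order 4 (Keyboard): customer_id=NULL, no match -> dropped
  - order 5 (Mouse): customer_id=1 -> matches Olivia
  - order 6 (Chair): customer_id=1 -> matches Olivia
  - order 7 (Notebook): customer_id=3 -> matches Leo
So 2 of 7 rows are dropped.

SQL:
SELECT a.product, b.name AS customer
FROM orders a
INNER JOIN customers b ON a.customer_id = b.id

Result:
product  | customer
---------+---------
Webcam   | Olivia  
Desk     | Bob     
Mouse    | Olivia  
Chair    | Olivia  
Notebook | Leo     


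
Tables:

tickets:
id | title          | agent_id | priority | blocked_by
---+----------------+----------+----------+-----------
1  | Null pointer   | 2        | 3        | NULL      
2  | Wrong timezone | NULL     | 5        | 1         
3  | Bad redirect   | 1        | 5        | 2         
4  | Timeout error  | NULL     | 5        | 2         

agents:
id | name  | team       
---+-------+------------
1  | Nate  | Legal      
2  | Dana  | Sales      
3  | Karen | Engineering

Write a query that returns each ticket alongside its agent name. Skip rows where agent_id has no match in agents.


INNER JOIN keeps only tickets rows whose agent_id matches an id in agents. Walk through each ticket:
  - ticket 1 (Null pointer): agent_id=2 -> matches Dana
  - ticket 2 (Wrong timezone): agent_id=NULL, no match -> dropped
  - ticket 3 (Bad redirect): agent_id=1 -> matches Nate
  - ticket 4 (Timeout error): agent_id=NULL, no match -> dropped
So 2 of 4 rows are dropped.

SQL:
SELECT a.title, b.name AS agent
FROM tickets a
INNER JOIN agents b ON a.agent_id = b.id

Result:
title        | agent
-------------+------
Null pointer | Dana 
Bad redirect | Nate 


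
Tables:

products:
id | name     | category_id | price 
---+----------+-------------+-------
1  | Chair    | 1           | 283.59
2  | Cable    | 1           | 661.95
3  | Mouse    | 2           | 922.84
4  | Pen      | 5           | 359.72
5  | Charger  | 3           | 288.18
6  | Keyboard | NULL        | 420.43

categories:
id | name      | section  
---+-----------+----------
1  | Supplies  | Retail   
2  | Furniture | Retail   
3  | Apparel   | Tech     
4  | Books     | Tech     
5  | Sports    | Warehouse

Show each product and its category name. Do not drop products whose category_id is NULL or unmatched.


LEFT JOIN keeps every row from products (the left table); where category_id has no match in categories, the category columns become NULL. Walk through each product:
  - product 1 (Chair): category_id=1 -> matches Supplies
  - product 2 (Cable): category_id=1 -> matches Supplies
  - product 3 (Mouse): category_id=2 -> matches Furniture
  - product 4 (Pen): category_id=5 -> matches Sports
  - product 5 (Charger): category_id=3 -> matches Apparel
  - product 6 (Keyboard): category_id=NULL, no match -> kept with NULL
All 6 rows appear; 1 has NULL category.

SQL:
SELECT a.name, b.name AS category
FROM products a
LEFT JOIN categories b ON a.category_id = b.id

Result:
name     | category 
---------+----------
Chair    | Supplies 
Cable    | Supplies 
Mouse    | Furniture
Pen      | Sports   
Charger  | Apparel  
Keyboard | NULL     


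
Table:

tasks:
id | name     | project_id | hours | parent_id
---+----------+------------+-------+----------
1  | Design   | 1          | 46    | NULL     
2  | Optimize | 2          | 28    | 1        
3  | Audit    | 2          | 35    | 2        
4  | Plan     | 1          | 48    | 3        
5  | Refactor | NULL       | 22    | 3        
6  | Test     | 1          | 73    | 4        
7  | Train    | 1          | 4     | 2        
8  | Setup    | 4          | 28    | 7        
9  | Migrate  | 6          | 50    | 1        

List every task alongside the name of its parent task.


This is a self-join: tasks is joined to a second copy of itself, matching each row's parent_id to another row's id. Use LEFT JOIN so rows with parent_id=NULL are kept.
  - task 1 (Design): parent_id=NULL -> NULL
  - task 2 (Optimize): parent_id=1 -> Design
  - task 3 (Audit): parent_id=2 -> Optimize
  - task 4 (Plan): parent_id=3 -> Audit
  - task 5 (Refactor): parent_id=3 -> Audit
  - task 6 (Test): parent_id=4 -> Plan
  - task 7 (Train): parent_id=2 -> Optimize
  - task 8 (Setup): parent_id=7 -> Train
  - task 9 (Migrate): parent_id=1 -> Design

SQL:
SELECT a.name AS item, b.name AS parent
FROM tasks a
LEFT JOIN tasks b ON a.parent_id = b.id

Result:
item     | parent  
---------+---------
Design   | NULL    
Optimize | Design  
Audit    | Optimize
Plan     | Audit   
Refactor | Audit   
Test     | Plan    
Train    | Optimize
Setup    | Train   
Migrate  | Design  


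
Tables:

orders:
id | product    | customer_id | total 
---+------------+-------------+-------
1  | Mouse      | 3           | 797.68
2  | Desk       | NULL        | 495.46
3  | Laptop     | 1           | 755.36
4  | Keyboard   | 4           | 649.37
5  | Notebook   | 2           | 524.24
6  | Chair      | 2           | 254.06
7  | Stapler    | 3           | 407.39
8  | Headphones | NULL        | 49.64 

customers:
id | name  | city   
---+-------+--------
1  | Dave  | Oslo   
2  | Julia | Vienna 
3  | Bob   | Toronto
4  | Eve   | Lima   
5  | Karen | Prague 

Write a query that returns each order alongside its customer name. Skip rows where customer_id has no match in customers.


INNER JOIN keeps only orders rows whose customer_id matches an id in customers. Walk through each order:
  - order 1 (Mouse): customer_id=3 -> matches Bob
  - order 2 (Desk): customer_id=NULL, no match -> dropped
  - order 3 (Laptop): customer_id=1 -> matches Dave
  - order 4 (Keyboard): customer_id=4 -> matches Eve
  - order 5 (Notebook): customer_id=2 -> matches Julia
  - order 6 (Chair): customer_id=2 -> matches Julia
  - order 7 (Stapler): customer_id=3 -> matches Bob
  - order 8 (Headphones): customer_id=NULL, no match -> dropped
So 2 of 8 rows are dropped.

SQL:
SELECT a.product, b.name AS customer
FROM orders a
INNER JOIN customers b ON a.customer_id = b.id

Result:
product  | customer
---------+---------
Mouse    | Bob     
Laptop   | Dave    
Keyboard | Eve     
Notebook | Julia   
Chair    | Julia   
Stapler  | Bob     


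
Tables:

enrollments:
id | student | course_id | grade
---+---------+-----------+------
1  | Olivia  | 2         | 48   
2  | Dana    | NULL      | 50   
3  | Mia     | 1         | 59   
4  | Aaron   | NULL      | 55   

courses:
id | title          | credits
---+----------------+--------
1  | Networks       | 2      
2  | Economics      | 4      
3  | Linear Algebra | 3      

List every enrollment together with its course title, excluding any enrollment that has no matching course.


INNER JOIN keeps only enrollments rows whose course_id matches an id in courses. Walk through each enrollment:
  - enrollment 1 (Olivia): course_id=2 -> matches Economics
  - enrollment 2 (Dana): course_id=NULL, no match -> dropped
  - enrollment 3 (Mia): course_id=1 -> matches Networks
  - enrollment 4 (Aaron): course_id=NULL, no match -> dropped
So 2 of 4 rows are dropped.

SQL:
SELECT a.student, b.title AS course
FROM enrollments a
INNER JOIN courses b ON a.course_id = b.id

Result:
student | course   
--------+----------
Olivia  | Economics
Mia     | Networks 


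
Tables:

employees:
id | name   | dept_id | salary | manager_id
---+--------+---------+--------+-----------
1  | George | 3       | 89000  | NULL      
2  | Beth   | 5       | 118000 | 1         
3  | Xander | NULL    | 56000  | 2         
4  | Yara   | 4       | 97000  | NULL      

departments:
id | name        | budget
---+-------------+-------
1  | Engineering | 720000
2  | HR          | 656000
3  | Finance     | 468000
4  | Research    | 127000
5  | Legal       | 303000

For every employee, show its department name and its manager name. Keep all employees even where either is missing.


Two LEFT JOINs from the same base table employees: one to departments via dept_id, one to employees itself via manager_id. Both are LEFT so every employee is preserved.
Match against departments:
  - employee 1 (George): dept_id=3 -> matches Finance
  - employee 2 (Beth): dept_id=5 -> matches Legal
  - employee 3 (Xander): dept_id=NULL, no match -> kept with NULL
  - employee 4 (Yara): dept_id=4 -> matches Research
Match against employees (self):
  - employee 1 (George): manager_id=NULL -> NULL
  - employee 2 (Beth): manager_id=1 -> George
  - employee 3 (Xander): manager_id=2 -> Beth
  - employee 4 (Yara): manager_id=NULL -> NULL

SQL:
SELECT a.name, b.name AS department, c.name AS manager
FROM employees a
LEFT JOIN departments b ON a.dept_id = b.id
LEFT JOIN employees c ON a.manager_id = c.id

Result:
name   | department | manager
-------+------------+--------
George | Finance    | NULL   
Beth   | Legal      | George 
Xander | NULL       | Beth   
Yara   | Research   | NULL   


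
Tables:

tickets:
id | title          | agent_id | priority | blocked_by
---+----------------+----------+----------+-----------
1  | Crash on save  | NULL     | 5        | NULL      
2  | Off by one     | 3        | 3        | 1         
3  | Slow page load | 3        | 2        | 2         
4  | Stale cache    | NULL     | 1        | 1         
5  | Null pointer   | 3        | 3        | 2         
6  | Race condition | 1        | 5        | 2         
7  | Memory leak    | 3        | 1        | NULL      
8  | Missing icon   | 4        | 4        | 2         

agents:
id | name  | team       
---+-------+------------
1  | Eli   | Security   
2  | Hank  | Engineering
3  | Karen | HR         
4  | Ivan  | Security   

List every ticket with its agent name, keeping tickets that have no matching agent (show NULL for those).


LEFT JOIN keeps every row from tickets (the left table); where agent_id has no match in agents, the agent columns become NULL. Walk through each ticket:
  - ticket 1 (Crash on save): agent_id=NULL, no match -> kept with NULL
  - ticket 2 (Off by one): agent_id=3 -> matches Karen
  - ticket 3 (Slow page load): agent_id=3 -> matches Karen
  - ticket 4 (Stale cache): agent_id=NULL, no match -> kept with NULL
  - ticket 5 (Null pointer): agent_id=3 -> matches Karen
  - ticket 6 (Race condition): agent_id=1 -> matches Eli
  - ticket 7 (Memory leak): agent_id=3 -> matches Karen
  - ticket 8 (Missing icon): agent_id=4 -> matches Ivan
All 8 rows appear; 2 have NULL agent.

SQL:
SELECT a.title, b.name AS agent
FROM tickets a
LEFT JOIN agents b ON a.agent_id = b.id

Result:
title          | agent
---------------+------
Crash on save  | NULL 
Off by one     | Karen
Slow page load | Karen
Stale cache    | NULL 
Null pointer   | Karen
Race condition | Eli  
Memory leak    | Karen
Missing icon   | Ivan 


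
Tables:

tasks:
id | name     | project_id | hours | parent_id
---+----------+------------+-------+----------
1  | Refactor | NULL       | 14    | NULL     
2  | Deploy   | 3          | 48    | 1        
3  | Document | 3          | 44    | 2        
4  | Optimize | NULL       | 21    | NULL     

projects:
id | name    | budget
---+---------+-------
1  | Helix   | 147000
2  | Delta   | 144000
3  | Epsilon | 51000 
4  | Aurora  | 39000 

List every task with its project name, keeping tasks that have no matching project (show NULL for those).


LEFT JOIN keeps every row from tasks (the left table); where project_id has no match in projects, the project columns become NULL. Walk through each task:
  - task 1 (Refactor): project_id=NULL, no match -> kept with NULL
  - task 2 (Deploy): project_id=3 -> matches Epsilon
  - task 3 (Document): project_id=3 -> matches Epsilon
  - task 4 (Optimize): project_id=NULL, no match -> kept with NULL
All 4 rows appear; 2 have NULL project.

SQL:
SELECT a.name, b.name AS project
FROM tasks a
LEFT JOIN projects b ON a.project_id = b.id

Result:
name     | project
---------+--------
Refactor | NULL   
Deploy   | Epsilon
Document | Epsilon
Optimize | NULL   


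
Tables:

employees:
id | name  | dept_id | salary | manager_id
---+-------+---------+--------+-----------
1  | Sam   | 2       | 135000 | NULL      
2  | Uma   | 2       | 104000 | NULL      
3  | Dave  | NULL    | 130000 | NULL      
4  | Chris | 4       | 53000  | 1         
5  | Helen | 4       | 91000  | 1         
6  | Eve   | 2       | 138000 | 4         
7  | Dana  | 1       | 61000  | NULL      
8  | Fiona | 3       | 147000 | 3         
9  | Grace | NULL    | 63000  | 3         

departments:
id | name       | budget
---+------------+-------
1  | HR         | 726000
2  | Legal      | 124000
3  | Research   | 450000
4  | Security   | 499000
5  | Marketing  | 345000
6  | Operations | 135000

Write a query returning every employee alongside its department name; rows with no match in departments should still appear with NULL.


LEFT JOIN keeps every row from employees (the left table); where dept_id has no match in departments, the department columns become NULL. Walk through each employee:
  - employee 1 (Sam): dept_id=2 -> matches Legal
  - employee 2 (Uma): dept_id=2 -> matches Legal
  - employee 3 (Dave): dept_id=NULL, no match -> kept with NULL
  - employee 4 (Chris): dept_id=4 -> matches Security
  - employee 5 (Helen): dept_id=4 -> matches Security
  - employee 6 (Eve): dept_id=2 -> matches Legal
  - employee 7 (Dana): dept_id=1 -> matches HR
  - employee 8 (Fiona): dept_id=3 -> matches Research
  - employee 9 (Grace): dept_id=NULL, no match -> kept with NULL
All 9 rows appear; 2 have NULL department.

SQL:
SELECT a.name, b.name AS department
FROM employees a
LEFT JOIN departments b ON a.dept_id = b.id

Result:
name  | department
------+-----------
Sam   | Legal     
Uma   | Legal     
Dave  | NULL      
Chris | Security  
Helen | Security  
Eve   | Legal     
Dana  | HR        
Fiona | Research  
Grace | NULL      


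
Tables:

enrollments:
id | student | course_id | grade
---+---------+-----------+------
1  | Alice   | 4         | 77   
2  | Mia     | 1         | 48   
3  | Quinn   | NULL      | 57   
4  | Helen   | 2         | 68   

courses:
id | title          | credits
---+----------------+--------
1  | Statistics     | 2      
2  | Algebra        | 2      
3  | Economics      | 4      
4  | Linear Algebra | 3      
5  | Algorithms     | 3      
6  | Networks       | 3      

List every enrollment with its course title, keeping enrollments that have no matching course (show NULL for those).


LEFT JOIN keeps every row from enrollments (the left table); where course_id has no match in courses, the course columns become NULL. Walk through each enrollment:
  - enrollment 1 (Alice): course_id=4 -> matches Linear Algebra
  - enrollment 2 (Mia): course_id=1 -> matches Statistics
  - enrollment 3 (Quinn): course_id=NULL, no match -> kept with NULL
  - enrollment 4 (Helen): course_id=2 -> matches Algebra
All 4 rows appear; 1 has NULL course.

SQL:
SELECT a.student, b.title AS course
FROM enrollments a
LEFT JOIN courses b ON a.course_id = b.id

Result:
student | course        
--------+---------------
Alice   | Linear Algebra
Mia     | Statistics    
Quinn   | NULL          
Helen   | Algebra       


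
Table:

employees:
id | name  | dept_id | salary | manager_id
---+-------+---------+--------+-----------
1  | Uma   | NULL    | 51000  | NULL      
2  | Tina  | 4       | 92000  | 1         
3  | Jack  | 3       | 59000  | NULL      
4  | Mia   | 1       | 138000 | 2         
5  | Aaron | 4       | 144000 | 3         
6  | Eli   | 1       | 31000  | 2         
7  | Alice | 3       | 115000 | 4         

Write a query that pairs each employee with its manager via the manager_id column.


This is a self-join: employees is joined to a second copy of itself, matching each row's manager_id to another row's id. Use LEFT JOIN so rows with manager_id=NULL are kept.
  - employee 1 (Uma): manager_id=NULL -> NULL
  - employee 2 (Tina): manager_id=1 -> Uma
  - employee 3 (Jack): manager_id=NULL -> NULL
  - employee 4 (Mia): manager_id=2 -> Tina
  - employee 5 (Aaron): manager_id=3 -> Jack
  - employee 6 (Eli): manager_id=2 -> Tina
  - employee 7 (Alice): manager_id=4 -> Mia

SQL:
SELECT a.name AS item, b.name AS manager
FROM employees a
LEFT JOIN employees b ON a.manager_id = b.id

Result:
item  | manager
------+--------
Uma   | NULL   
Tina  | Uma    
Jack  | NULL   
Mia   | Tina   
Aaron | Jack   
Eli   | Tina   
Alice | Mia    


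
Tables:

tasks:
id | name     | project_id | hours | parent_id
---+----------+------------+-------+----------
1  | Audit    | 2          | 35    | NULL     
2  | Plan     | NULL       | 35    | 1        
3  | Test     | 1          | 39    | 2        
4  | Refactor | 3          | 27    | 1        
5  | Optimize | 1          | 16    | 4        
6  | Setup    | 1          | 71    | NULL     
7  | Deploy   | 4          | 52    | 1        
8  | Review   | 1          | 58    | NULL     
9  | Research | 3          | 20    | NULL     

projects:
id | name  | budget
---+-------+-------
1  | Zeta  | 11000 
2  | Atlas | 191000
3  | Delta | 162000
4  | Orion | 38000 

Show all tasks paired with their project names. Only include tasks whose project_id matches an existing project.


INNER JOIN keeps only tasks rows whose project_id matches an id in projects. Walk through each task:
  - task 1 (Audit): project_id=2 -> matches Atlas
  - task 2 (Plan): project_id=NULL, no match -> dropped
  - task 3 (Test): project_id=1 -> matches Zeta
  - task 4 (Refactor): project_id=3 -> matches Delta
  - task 5 (Optimize): project_id=1 -> matches Zeta
  - task 6 (Setup): project_id=1 -> matches Zeta
  - task 7 (Deploy): project_id=4 -> matches Orion
  - task 8 (Review): project_id=1 -> matches Zeta
  - task 9 (Research): project_id=3 -> matches Delta
So 1 of 9 rows is dropped.

SQL:
SELECT a.name, b.name AS project
FROM tasks a
INNER JOIN projects b ON a.project_id = b.id

Result:
name     | project
---------+--------
Audit    | Atlas  
Test     | Zeta   
Refactor | Delta  
Optimize | Zeta   
Setup    | Zeta   
Deploy   | Orion  
Review   | Zeta   
Research | Delta  


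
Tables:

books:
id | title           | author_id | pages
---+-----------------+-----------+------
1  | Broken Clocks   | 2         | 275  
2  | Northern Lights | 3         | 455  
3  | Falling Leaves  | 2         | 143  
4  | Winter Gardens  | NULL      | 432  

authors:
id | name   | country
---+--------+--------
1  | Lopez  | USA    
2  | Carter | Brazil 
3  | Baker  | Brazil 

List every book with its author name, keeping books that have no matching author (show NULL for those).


LEFT JOIN keeps every row from books (the left table); where author_id has no match in authors, the author columns become NULL. Walk through each book:
  - book 1 (Broken Clocks): author_id=2 -> matches Carter
  - book 2 (Northern Lights): author_id=3 -> matches Baker
  - book 3 (Falling Leaves): author_id=2 -> matches Carter
  - book 4 (Winter Gardens): author_id=NULL, no match -> kept with NULL
All 4 rows appear; 1 has NULL author.

SQL:
SELECT a.title, b.name AS author
FROM books a
LEFT JOIN authors b ON a.author_id = b.id

Result:
title           | author
----------------+-------
Broken Clocks   | Carter
Northern Lights | Baker 
Falling Leaves  | Carter
Winter Gardens  | NULL  


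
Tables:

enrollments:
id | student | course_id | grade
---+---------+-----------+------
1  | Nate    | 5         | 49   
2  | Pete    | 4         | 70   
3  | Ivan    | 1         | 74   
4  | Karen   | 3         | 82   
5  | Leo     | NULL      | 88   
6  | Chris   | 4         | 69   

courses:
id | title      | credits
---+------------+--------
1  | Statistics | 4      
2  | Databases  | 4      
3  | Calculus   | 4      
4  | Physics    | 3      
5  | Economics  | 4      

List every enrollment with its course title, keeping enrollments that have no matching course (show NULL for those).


LEFT JOIN keeps every row from enrollments (the left table); where course_id has no match in courses, the course columns become NULL. Walk through each enrollment:
  - enrollment 1 (Nate): course_id=5 -> matches Economics
  - enrollment 2 (Pete): course_id=4 -> matches Physics
  - enrollment 3 (Ivan): course_id=1 -> matches Statistics
  - enrollment 4 (Karen): course_id=3 -> matches Calculus
  - enrollment 5 (Leo): course_id=NULL, no match -> kept with NULL
  - enrollment 6 (Chris): course_id=4 -> matches Physics
All 6 rows appear; 1 has NULL course.

SQL:
SELECT a.student, b.title AS course
FROM enrollments a
LEFT JOIN courses b ON a.course_id = b.id

Result:
student | course    
--------+-----------
Nate    | Economics 
Pete    | Physics   
Ivan    | Statistics
Karen   | Calculus  
Leo     | NULL      
Chris   | Physics   


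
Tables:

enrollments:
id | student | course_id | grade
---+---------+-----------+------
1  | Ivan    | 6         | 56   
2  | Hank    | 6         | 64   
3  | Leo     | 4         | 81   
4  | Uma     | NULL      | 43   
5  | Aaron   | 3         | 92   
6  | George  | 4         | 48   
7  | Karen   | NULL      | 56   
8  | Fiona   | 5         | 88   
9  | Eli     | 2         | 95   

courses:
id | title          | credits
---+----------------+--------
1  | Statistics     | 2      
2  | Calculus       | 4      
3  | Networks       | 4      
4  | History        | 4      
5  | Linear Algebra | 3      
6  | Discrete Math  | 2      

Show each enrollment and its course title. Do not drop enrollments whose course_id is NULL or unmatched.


LEFT JOIN keeps every row from enrollments (the left table); where course_id has no match in courses, the course columns become NULL. Walk through each enrollment:
  - enrollment 1 (Ivan): course_id=6 -> matches Discrete Math
  - enrollment 2 (Hank): course_id=6 -> matches Discrete Math
  - enrollment 3 (Leo): course_id=4 -> matches History
  - enrollment 4 (Uma): course_id=NULL, no match -> kept with NULL
  - enrollment 5 (Aaron): course_id=3 -> matches Networks
  - enrollment 6 (George): course_id=4 -> matches History
  - enrollment 7 (Karen): course_id=NULL, no match -> kept with NULL
  - enrollment 8 (Fiona): course_id=5 -> matches Linear Algebra
  - enrollment 9 (Eli): course_id=2 -> matches Calculus
All 9 rows appear; 2 have NULL course.

SQL:
SELECT a.student, b.title AS course
FROM enrollments a
LEFT JOIN courses b ON a.course_id = b.id

Result:
student | course        
--------+---------------
Ivan    | Discrete Math 
Hank    | Discrete Math 
Leo     | History       
Uma     | NULL          
Aaron   | Networks      
George  | History       
Karen   | NULL          
Fiona   | Linear Algebra
Eli     | Calculus      


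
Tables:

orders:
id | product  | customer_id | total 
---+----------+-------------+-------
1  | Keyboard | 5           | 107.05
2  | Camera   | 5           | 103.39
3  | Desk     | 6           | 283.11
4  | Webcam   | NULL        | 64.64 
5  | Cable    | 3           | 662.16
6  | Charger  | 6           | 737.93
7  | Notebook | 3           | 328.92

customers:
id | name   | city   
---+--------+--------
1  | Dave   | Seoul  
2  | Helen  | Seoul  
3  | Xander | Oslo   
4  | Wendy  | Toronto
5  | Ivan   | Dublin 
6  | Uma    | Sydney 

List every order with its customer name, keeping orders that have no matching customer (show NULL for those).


LEFT JOIN keeps every row from orders (the left table); where customer_id has no match in customers, the customer columns become NULL. Walk through each order:
  - order 1 (Keyboard): customer_id=5 -> matches Ivan
  - order 2 (Camera): customer_id=5 -> matches Ivan
  - order 3 (Desk): customer_id=6 -> matches Uma
  - order 4 (Webcam): customer_id=NULL, no match -> kept with NULL
  - order 5 (Cable): customer_id=3 -> matches Xander
  - order 6 (Charger): customer_id=6 -> matches Uma
  - order 7 (Notebook): customer_id=3 -> matches Xander
All 7 rows appear; 1 has NULL customer.

SQL:
SELECT a.product, b.name AS customer
FROM orders a
LEFT JOIN customers b ON a.customer_id = b.id

Result:
product  | customer
---------+---------
Keyboard | Ivan    
Camera   | Ivan    
Desk     | Uma     
Webcam   | NULL    
Cable    | Xander  
Charger  | Uma     
Notebook | Xander  


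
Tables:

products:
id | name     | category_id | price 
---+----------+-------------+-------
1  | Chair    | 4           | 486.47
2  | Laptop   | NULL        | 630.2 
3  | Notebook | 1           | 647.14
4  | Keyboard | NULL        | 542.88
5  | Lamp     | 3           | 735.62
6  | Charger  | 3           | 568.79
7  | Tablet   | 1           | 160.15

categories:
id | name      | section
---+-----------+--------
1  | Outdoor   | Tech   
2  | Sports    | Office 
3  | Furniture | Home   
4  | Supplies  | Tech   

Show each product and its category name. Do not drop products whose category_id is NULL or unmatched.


LEFT JOIN keeps every row from products (the left table); where category_id has no match in categories, the category columns become NULL. Walk through each product:
  - product 1 (Chair): category_id=4 -> matches Supplies
  - product 2 (Laptop): category_id=NULL, no match -> kept with NULL
  - product 3 (Notebook): category_id=1 -> matches Outdoor
  - product 4 (Keyboard): category_id=NULL, no match -> kept with NULL
  - product 5 (Lamp): category_id=3 -> matches Furniture
  - product 6 (Charger): category_id=3 -> matches Furniture
  - product 7 (Tablet): category_id=1 -> matches Outdoor
All 7 rows appear; 2 have NULL category.

SQL:
SELECT a.name, b.name AS category
FROM products a
LEFT JOIN categories b ON a.category_id = b.id

Result:
name     | category 
---------+----------
Chair    | Supplies 
Laptop   | NULL     
Notebook | Outdoor  
Keyboard | NULL     
Lamp     | Furniture
Charger  | Furniture
Tablet   | Outdoor  


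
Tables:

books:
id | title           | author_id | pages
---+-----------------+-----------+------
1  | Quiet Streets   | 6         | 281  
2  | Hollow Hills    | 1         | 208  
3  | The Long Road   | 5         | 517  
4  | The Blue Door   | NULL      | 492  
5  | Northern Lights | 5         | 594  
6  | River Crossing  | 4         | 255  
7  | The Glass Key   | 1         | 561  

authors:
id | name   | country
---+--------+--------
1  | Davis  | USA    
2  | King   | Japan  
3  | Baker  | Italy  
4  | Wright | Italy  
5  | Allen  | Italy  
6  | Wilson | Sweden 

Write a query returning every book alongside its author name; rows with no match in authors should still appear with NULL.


LEFT JOIN keeps every row from books (the left table); where author_id has no match in authors, the author columns become NULL. Walk through each book:
  - book 1 (Quiet Streets): author_id=6 -> matches Wilson
  - book 2 (Hollow Hills): author_id=1 -> matches Davis
  - book 3 (The Long Road): author_id=5 -> matches Allen
  - book 4 (The Blue Door): author_id=NULL, no match -> kept with NULL
  - book 5 (Northern Lights): author_id=5 -> matches Allen
  - book 6 (River Crossing): author_id=4 -> matches Wright
  - book 7 (The Glass Key): author_id=1 -> matches Davis
All 7 rows appear; 1 has NULL author.

SQL:
SELECT a.title, b.name AS author
FROM books a
LEFT JOIN authors b ON a.author_id = b.id

Result:
title           | author
----------------+-------
Quiet Streets   | Wilson
Hollow Hills    | Davis 
The Long Road   | Allen 
The Blue Door   | NULL  
Northern Lights | Allen 
River Crossing  | Wright
The Glass Key   | Davis 


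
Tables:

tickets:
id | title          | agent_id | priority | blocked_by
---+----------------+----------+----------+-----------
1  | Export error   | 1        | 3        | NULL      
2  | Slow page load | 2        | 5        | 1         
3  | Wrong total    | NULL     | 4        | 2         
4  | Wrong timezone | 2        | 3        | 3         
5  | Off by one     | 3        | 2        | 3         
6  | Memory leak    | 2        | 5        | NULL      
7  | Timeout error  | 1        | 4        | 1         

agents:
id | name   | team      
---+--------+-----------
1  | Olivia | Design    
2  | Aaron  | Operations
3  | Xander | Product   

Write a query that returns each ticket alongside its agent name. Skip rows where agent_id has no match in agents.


INNER JOIN keeps only tickets rows whose agent_id matches an id in agents. Walk through each ticket:
  - ticket 1 (Export error): agent_id=1 -> matches Olivia
  - ticket 2 (Slow page load): agent_id=2 -> matches Aaron
  - ticket 3 (Wrong total): agent_id=NULL, no match -> dropped
  - ticket 4 (Wrong timezone): agent_id=2 -> matches Aaron
  - ticket 5 (Off by one): agent_id=3 -> matches Xander
  - ticket 6 (Memory leak): agent_id=2 -> matches Aaron
  - ticket 7 (Timeout error): agent_id=1 -> matches Olivia
So 1 of 7 rows is dropped.

SQL:
SELECT a.title, b.name AS agent
FROM tickets a
INNER JOIN agents b ON a.agent_id = b.id

Result:
title          | agent 
---------------+-------
Export error   | Olivia
Slow page load | Aaron 
Wrong timezone | Aaron 
Off by one     | Xander
Memory leak    | Aaron 
Timeout error  | Olivia


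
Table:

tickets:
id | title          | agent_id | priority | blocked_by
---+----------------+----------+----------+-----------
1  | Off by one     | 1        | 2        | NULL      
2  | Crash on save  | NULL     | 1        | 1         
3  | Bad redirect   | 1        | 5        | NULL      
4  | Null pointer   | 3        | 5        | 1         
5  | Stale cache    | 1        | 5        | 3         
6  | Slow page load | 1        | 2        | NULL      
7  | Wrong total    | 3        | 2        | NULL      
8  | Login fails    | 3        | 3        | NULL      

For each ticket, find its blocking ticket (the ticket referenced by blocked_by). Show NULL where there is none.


This is a self-join: tickets is joined to a second copy of itself, matching each row's blocked_by to another row's id. Use LEFT JOIN so rows with blocked_by=NULL are kept.
  - ticket 1 (Off by one): blocked_by=NULL -> NULL
  - ticket 2 (Crash on save): blocked_by=1 -> Off by one
  - ticket 3 (Bad redirect): blocked_by=NULL -> NULL
  - ticket 4 (Null pointer): blocked_by=1 -> Off by one
  - ticket 5 (Stale cache): blocked_by=3 -> Bad redirect
  - ticket 6 (Slow page load): blocked_by=NULL -> NULL
  - ticket 7 (Wrong total): blocked_by=NULL -> NULL
  - ticket 8 (Login fails): blocked_by=NULL -> NULL

SQL:
SELECT a.title AS item, b.title AS blocked_by
FROM tickets a
LEFT JOIN tickets b ON a.blocked_by = b.id

Result:
item           | blocked_by  
---------------+-------------
Off by one     | NULL        
Crash on save  | Off by one  
Bad redirect   | NULL        
Null pointer   | Off by one  
Stale cache    | Bad redirect
Slow page load | NULL        
Wrong total    | NULL        
Login fails    | NULL        


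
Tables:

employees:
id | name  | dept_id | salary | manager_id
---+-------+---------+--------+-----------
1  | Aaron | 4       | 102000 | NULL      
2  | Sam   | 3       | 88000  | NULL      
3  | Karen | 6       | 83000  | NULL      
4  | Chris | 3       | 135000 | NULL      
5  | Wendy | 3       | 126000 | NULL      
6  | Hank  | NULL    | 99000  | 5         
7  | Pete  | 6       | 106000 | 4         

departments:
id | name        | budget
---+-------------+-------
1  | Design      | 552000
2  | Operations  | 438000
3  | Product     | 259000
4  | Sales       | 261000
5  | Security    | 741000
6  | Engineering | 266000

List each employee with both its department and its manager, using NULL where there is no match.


Two LEFT JOINs from the same base table employees: one to departments via dept_id, one to employees itself via manager_id. Both are LEFT so every employee is preserved.
Match against departments:
  - employee 1 (Aaron): dept_id=4 -> matches Sales
  - employee 2 (Sam): dept_id=3 -> matches Product
  - employee 3 (Karen): dept_id=6 -> matches Engineering
  - employee 4 (Chris): dept_id=3 -> matches Product
  - employee 5 (Wendy): dept_id=3 -> matches Product
  - employee 6 (Hank): dept_id=NULL, no match -> kept with NULL
  - employee 7 (Pete): dept_id=6 -> matches Engineering
Match against employees (self):
  - employee 1 (Aaron): manager_id=NULL -> NULL
  - employee 2 (Sam): manager_id=NULL -> NULL
  - employee 3 (Karen): manager_id=NULL -> NULL
  - employee 4 (Chris): manager_id=NULL -> NULL
  - employee 5 (Wendy): manager_id=NULL -> NULL
  - employee 6 (Hank): manager_id=5 -> Wendy
  - employee 7 (Pete): manager_id=4 -> Chris

SQL:
SELECT a.name, b.name AS department, c.name AS manager
FROM employees a
LEFT JOIN departments b ON a.dept_id = b.id
LEFT JOIN employees c ON a.manager_id = c.id

Result:
name  | department  | manager
------+-------------+--------
Aaron | Sales       | NULL   
Sam   | Product     | NULL   
Karen | Engineering | NULL   
Chris | Product     | NULL   
Wendy | Product     | NULL   
Hank  | NULL        | Wendy  
Pete  | Engineering | Chris  
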